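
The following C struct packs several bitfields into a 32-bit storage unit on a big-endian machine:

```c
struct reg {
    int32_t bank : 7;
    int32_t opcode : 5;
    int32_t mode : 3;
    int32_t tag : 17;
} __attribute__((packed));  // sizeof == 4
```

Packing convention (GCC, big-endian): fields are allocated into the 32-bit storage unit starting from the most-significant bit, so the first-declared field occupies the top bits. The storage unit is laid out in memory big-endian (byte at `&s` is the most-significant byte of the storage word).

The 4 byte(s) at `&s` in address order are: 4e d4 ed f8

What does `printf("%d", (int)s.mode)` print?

[0]=0x4e [1]=0xd4 [2]=0xed [3]=0xf8 (big-endian) → word 0x4ed4edf8
bank:7 @ bit 25 → (0x4ed4edf8>>25)&0x7f = 0x27
opcode:5 @ bit 20 → (0x4ed4edf8>>20)&0x1f = 0xd
mode:3 @ bit 17 → (0x4ed4edf8>>17)&0x7 = 0x2  ←
tag:17 @ bit 0 → (0x4ed4edf8>>0)&0x1ffff = 0xedf8
mode signed 3b, MSB=0: value = 2

2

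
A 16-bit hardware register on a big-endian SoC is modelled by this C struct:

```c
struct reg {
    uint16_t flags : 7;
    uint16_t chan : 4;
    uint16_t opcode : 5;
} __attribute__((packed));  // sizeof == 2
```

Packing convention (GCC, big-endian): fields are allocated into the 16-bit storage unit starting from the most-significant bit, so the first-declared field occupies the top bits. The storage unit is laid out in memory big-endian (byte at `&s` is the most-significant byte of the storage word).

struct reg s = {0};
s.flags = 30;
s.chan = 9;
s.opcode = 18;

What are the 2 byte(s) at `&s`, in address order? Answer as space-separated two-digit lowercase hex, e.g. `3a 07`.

flags:7 = 30 → 0x1e << 9 → word 0x3c00
chan:4 = 9 → 0x9 << 5 → word 0x3d20
opcode:5 = 18 → 0x12 << 0 → word 0x3d32
word = 0x3d32 → big-endian bytes:
  [0]=0x3d  [1]=0x32

3d 32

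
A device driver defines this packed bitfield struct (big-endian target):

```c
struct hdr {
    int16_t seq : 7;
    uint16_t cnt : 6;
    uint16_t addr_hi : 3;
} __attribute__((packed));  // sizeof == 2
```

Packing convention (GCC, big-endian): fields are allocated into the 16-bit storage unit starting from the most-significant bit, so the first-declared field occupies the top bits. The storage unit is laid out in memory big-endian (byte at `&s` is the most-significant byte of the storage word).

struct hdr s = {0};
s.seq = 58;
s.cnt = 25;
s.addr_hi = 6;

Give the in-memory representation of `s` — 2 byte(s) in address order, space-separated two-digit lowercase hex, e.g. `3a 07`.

seq:7 = 58 → 0x3a << 9 → word 0x7400
cnt:6 = 25 → 0x19 << 3 → word 0x74c8
addr_hi:3 = 6 → 0x6 << 0 → word 0x74ce
word = 0x74ce → big-endian bytes:
  [0]=0x74  [1]=0xce

74 ce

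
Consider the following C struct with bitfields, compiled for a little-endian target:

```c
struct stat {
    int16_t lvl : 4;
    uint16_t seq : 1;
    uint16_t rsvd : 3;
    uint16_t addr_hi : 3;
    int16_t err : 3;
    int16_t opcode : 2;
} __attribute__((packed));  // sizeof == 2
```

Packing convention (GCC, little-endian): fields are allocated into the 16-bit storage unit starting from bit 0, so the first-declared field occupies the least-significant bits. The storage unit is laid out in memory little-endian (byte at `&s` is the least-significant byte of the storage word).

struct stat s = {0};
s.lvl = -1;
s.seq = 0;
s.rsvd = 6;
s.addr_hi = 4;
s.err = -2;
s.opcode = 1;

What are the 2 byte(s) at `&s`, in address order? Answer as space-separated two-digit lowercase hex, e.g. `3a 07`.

[0+:4] lvl=-1 & 0xf = 0xf; word=0x000f
[4+:1] seq=0 & 0x1 = 0x0; word=0x000f
[5+:3] rsvd=6 & 0x7 = 0x6; word=0x00cf
[8+:3] addr_hi=4 & 0x7 = 0x4; word=0x04cf
[11+:3] err=-2 & 0x7 = 0x6; word=0x34cf
[14+:2] opcode=1 & 0x3 = 0x1; word=0x74cf
word = 0x74cf → little-endian bytes:
  [0]=0xcf  [1]=0x74

cf 74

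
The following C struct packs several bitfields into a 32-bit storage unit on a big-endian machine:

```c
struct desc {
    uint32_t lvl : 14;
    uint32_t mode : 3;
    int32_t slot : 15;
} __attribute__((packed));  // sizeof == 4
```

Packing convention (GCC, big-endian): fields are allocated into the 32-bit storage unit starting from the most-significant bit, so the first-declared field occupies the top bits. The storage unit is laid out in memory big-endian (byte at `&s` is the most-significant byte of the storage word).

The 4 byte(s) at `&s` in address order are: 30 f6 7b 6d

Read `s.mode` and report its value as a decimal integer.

4

[0]=0x30 [1]=0xf6 [2]=0x7b [3]=0x6d (big-endian) → word 0x30f67b6d
lvl [18+:14] = (word>>18) & 0x3fff = 3133
mode [15+:3] = (word>>15) & 0x7 = 4  ←
slot [0+:15] = (word>>0) & 0x7fff = 31597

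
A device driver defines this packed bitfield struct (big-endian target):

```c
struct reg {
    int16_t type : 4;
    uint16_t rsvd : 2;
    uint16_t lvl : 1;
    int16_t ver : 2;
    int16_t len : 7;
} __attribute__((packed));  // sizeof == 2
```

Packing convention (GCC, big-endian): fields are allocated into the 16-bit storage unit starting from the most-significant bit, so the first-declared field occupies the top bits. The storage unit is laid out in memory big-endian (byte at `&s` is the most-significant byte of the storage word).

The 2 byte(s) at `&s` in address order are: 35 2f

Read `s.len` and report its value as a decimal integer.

47

[0]=0x35 [1]=0x2f (big-endian) → word 0x352f
type:4 @ bit 12 → (0x352f>>12)&0xf = 0x3
rsvd:2 @ bit 10 → (0x352f>>10)&0x3 = 0x1
lvl:1 @ bit 9 → (0x352f>>9)&0x1 = 0x0
ver:2 @ bit 7 → (0x352f>>7)&0x3 = 0x2
len:7 @ bit 0 → (0x352f>>0)&0x7f = 0x2f  ←
len signed 7b, MSB=0: value = 47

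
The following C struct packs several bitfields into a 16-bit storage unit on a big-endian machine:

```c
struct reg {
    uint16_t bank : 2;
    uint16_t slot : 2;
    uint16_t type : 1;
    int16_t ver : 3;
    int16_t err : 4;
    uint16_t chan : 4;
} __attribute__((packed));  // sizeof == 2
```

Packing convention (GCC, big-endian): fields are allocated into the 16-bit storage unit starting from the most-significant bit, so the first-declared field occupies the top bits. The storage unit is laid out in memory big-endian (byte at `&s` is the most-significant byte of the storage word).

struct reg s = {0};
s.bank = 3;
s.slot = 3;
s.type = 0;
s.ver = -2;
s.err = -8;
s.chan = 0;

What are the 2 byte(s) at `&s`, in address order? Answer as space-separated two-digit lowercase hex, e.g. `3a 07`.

f6 80

bank (2b) val=3 bits=0x3 at bit 14: 0xc000
slot (2b) val=3 bits=0x3 at bit 12: 0xf000
type (1b) val=0 bits=0x0 at bit 11: 0xf000
ver (3b) val=-2 bits=0x6 at bit 8: 0xf600
err (4b) val=-8 bits=0x8 at bit 4: 0xf680
chan (4b) val=0 bits=0x0 at bit 0: 0xf680
word = 0xf680 → big-endian bytes:
  [0]=0xf6  [1]=0x80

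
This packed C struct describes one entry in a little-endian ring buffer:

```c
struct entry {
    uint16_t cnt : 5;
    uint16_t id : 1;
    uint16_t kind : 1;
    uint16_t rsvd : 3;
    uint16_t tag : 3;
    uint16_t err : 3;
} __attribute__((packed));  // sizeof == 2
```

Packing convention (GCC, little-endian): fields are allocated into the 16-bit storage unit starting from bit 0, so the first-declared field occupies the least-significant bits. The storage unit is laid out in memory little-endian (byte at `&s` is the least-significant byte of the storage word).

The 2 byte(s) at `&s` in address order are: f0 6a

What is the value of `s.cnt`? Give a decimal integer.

16

[0]=0xf0 [1]=0x6a (little-endian) → word 0x6af0
cnt:5 @ bit 0 → (0x6af0>>0)&0x1f = 0x10  ←
id:1 @ bit 5 → (0x6af0>>5)&0x1 = 0x1
kind:1 @ bit 6 → (0x6af0>>6)&0x1 = 0x1
rsvd:3 @ bit 7 → (0x6af0>>7)&0x7 = 0x5
tag:3 @ bit 10 → (0x6af0>>10)&0x7 = 0x2
err:3 @ bit 13 → (0x6af0>>13)&0x7 = 0x3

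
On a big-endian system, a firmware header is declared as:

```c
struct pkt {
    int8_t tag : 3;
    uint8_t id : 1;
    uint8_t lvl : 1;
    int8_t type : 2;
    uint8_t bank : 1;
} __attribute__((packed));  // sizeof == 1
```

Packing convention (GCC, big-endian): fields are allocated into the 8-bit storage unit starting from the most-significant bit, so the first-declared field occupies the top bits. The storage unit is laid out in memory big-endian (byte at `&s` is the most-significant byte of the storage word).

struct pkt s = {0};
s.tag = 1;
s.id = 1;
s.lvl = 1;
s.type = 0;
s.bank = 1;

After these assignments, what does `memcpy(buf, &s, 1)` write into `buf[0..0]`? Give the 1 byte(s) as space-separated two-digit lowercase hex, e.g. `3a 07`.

tag (3b) val=1 bits=0x1 at bit 5: 0x20
id (1b) val=1 bits=0x1 at bit 4: 0x30
lvl (1b) val=1 bits=0x1 at bit 3: 0x38
type (2b) val=0 bits=0x0 at bit 1: 0x38
bank (1b) val=1 bits=0x1 at bit 0: 0x39
word = 0x39 → big-endian bytes:
  [0]=0x39

39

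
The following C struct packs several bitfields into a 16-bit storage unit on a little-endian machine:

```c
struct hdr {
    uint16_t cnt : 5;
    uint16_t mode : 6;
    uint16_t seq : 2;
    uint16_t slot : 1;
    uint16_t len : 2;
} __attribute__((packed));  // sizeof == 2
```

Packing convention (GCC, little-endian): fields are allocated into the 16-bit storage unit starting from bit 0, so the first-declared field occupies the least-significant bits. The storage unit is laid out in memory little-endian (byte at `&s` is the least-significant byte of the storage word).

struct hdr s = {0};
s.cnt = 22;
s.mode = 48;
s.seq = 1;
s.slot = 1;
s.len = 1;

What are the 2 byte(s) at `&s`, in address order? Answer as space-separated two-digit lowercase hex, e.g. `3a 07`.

cnt:5 = 22 → 0x16 << 0 → word 0x0016
mode:6 = 48 → 0x30 << 5 → word 0x0616
seq:2 = 1 → 0x1 << 11 → word 0x0e16
slot:1 = 1 → 0x1 << 13 → word 0x2e16
len:2 = 1 → 0x1 << 14 → word 0x6e16
word = 0x6e16 → little-endian bytes:
  [0]=0x16  [1]=0x6e

16 6e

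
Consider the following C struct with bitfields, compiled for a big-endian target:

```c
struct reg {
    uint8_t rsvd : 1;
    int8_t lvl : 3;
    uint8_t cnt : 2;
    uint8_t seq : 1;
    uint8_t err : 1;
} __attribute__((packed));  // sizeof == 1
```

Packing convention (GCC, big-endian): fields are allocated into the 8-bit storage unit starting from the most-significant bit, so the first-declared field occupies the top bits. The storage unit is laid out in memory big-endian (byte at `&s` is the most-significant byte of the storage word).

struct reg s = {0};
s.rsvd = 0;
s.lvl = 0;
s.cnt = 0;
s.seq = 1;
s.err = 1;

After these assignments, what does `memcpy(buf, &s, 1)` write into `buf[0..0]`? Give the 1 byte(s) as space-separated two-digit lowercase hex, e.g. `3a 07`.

03

[7+:1] rsvd=0 & 0x1 = 0x0; word=0x00
[4+:3] lvl=0 & 0x7 = 0x0; word=0x00
[2+:2] cnt=0 & 0x3 = 0x0; word=0x00
[1+:1] seq=1 & 0x1 = 0x1; word=0x02
[0+:1] err=1 & 0x1 = 0x1; word=0x03
word = 0x03 → big-endian bytes:
  [0]=0x03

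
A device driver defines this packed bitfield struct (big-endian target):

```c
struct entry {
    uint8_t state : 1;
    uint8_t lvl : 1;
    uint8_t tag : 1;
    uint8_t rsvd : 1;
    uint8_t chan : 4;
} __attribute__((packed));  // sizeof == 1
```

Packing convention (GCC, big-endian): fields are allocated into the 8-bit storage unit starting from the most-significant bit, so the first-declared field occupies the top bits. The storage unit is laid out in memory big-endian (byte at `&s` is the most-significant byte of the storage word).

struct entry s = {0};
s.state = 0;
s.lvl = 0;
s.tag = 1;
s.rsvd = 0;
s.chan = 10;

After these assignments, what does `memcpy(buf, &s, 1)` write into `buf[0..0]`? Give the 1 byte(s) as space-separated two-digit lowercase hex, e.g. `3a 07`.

state (1b) val=0 bits=0x0 at bit 7: 0x00
lvl (1b) val=0 bits=0x0 at bit 6: 0x00
tag (1b) val=1 bits=0x1 at bit 5: 0x20
rsvd (1b) val=0 bits=0x0 at bit 4: 0x20
chan (4b) val=10 bits=0xa at bit 0: 0x2a
word = 0x2a → big-endian bytes:
  [0]=0x2a

2a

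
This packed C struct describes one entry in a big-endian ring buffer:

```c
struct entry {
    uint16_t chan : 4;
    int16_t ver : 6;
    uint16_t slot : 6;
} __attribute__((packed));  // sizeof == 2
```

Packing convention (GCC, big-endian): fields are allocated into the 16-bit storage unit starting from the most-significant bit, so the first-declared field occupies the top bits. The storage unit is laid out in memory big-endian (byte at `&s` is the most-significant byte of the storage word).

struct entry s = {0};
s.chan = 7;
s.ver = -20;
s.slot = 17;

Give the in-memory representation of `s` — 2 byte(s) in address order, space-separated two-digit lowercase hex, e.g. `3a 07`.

chan:4 = 7 → 0x7 << 12 → word 0x7000
ver:6 = -20 → 0x2c << 6 → word 0x7b00
slot:6 = 17 → 0x11 << 0 → word 0x7b11
word = 0x7b11 → big-endian bytes:
  [0]=0x7b  [1]=0x11

7b 11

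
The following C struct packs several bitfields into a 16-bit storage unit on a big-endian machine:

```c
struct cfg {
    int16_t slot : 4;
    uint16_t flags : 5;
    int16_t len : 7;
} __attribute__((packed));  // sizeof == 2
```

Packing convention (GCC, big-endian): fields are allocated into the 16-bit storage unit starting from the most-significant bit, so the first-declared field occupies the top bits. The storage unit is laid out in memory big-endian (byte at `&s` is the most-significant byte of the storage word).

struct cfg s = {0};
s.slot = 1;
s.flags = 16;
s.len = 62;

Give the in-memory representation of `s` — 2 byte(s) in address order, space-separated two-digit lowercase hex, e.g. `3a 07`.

slot (4b) val=1 bits=0x1 at bit 12: 0x1000
flags (5b) val=16 bits=0x10 at bit 7: 0x1800
len (7b) val=62 bits=0x3e at bit 0: 0x183e
word = 0x183e → big-endian bytes:
  [0]=0x18  [1]=0x3e

18 3e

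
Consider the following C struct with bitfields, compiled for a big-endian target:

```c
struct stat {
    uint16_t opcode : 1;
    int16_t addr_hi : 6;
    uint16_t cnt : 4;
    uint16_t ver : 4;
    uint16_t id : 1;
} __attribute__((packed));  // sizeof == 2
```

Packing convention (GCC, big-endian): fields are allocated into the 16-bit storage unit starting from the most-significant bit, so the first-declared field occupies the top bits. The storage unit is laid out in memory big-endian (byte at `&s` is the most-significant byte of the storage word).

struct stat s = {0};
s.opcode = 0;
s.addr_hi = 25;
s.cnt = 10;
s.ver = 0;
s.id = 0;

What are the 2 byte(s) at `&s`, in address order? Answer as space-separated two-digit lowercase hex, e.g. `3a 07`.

opcode (1b) val=0 bits=0x0 at bit 15: 0x0000
addr_hi (6b) val=25 bits=0x19 at bit 9: 0x3200
cnt (4b) val=10 bits=0xa at bit 5: 0x3340
ver (4b) val=0 bits=0x0 at bit 1: 0x3340
id (1b) val=0 bits=0x0 at bit 0: 0x3340
word = 0x3340 → big-endian bytes:
  [0]=0x33  [1]=0x40

33 40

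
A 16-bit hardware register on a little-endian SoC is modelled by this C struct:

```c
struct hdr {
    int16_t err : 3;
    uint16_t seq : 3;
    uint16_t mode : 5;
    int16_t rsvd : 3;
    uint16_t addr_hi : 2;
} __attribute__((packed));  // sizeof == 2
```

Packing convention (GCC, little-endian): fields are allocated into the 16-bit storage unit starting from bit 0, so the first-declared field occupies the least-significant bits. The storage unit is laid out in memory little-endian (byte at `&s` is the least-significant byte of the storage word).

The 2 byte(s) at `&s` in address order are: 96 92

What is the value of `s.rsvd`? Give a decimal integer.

[0]=0x96 [1]=0x92 (little-endian) → word 0x9296
err:3 @ bit 0 → (0x9296>>0)&0x7 = 0x6
seq:3 @ bit 3 → (0x9296>>3)&0x7 = 0x2
mode:5 @ bit 6 → (0x9296>>6)&0x1f = 0xa
rsvd:3 @ bit 11 → (0x9296>>11)&0x7 = 0x2  ←
addr_hi:2 @ bit 14 → (0x9296>>14)&0x3 = 0x2
rsvd signed 3b, MSB=0: value = 2

2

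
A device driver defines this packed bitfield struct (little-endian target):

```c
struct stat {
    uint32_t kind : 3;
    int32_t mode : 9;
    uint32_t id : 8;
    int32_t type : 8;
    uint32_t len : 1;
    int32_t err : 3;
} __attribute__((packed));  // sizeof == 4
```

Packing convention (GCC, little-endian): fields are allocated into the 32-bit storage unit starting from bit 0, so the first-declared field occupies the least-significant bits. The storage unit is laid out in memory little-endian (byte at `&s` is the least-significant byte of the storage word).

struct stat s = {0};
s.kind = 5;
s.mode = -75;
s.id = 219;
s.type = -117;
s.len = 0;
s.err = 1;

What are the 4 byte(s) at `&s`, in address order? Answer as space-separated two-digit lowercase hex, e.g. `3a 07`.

ad bd bd 28

[0+:3] kind=5 & 0x7 = 0x5; word=0x00000005
[3+:9] mode=-75 & 0x1ff = 0x1b5; word=0x00000dad
[12+:8] id=219 & 0xff = 0xdb; word=0x000dbdad
[20+:8] type=-117 & 0xff = 0x8b; word=0x08bdbdad
[28+:1] len=0 & 0x1 = 0x0; word=0x08bdbdad
[29+:3] err=1 & 0x7 = 0x1; word=0x28bdbdad
word = 0x28bdbdad → little-endian bytes:
  [0]=0xad  [1]=0xbd  [2]=0xbd  [3]=0x28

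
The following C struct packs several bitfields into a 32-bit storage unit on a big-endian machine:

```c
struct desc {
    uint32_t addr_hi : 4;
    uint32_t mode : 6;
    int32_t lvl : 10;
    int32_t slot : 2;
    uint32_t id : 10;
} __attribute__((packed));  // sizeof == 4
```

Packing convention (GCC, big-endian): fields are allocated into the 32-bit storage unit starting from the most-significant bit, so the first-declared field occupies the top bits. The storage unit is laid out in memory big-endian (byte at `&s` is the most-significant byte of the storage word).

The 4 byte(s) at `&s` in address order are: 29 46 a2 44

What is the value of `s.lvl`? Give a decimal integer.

106

[0]=0x29 [1]=0x46 [2]=0xa2 [3]=0x44 (big-endian) → word 0x2946a244
addr_hi:4 @ bit 28 → (0x2946a244>>28)&0xf = 0x2
mode:6 @ bit 22 → (0x2946a244>>22)&0x3f = 0x25
lvl:10 @ bit 12 → (0x2946a244>>12)&0x3ff = 0x6a  ←
slot:2 @ bit 10 → (0x2946a244>>10)&0x3 = 0x0
id:10 @ bit 0 → (0x2946a244>>0)&0x3ff = 0x244
lvl signed 10b, MSB=0: value = 106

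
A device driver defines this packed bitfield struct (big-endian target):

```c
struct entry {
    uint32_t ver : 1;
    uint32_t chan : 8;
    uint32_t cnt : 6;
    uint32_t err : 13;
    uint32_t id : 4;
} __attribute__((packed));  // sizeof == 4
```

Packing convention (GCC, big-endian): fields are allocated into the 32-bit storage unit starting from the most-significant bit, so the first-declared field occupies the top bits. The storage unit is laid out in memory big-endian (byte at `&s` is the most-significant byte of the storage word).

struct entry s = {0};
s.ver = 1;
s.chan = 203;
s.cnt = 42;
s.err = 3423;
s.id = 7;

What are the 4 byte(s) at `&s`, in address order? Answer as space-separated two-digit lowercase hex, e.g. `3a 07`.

e5 d4 d5 f7

[31+:1] ver=1 & 0x1 = 0x1; word=0x80000000
[23+:8] chan=203 & 0xff = 0xcb; word=0xe5800000
[17+:6] cnt=42 & 0x3f = 0x2a; word=0xe5d40000
[4+:13] err=3423 & 0x1fff = 0xd5f; word=0xe5d4d5f0
[0+:4] id=7 & 0xf = 0x7; word=0xe5d4d5f7
word = 0xe5d4d5f7 → big-endian bytes:
  [0]=0xe5  [1]=0xd4  [2]=0xd5  [3]=0xf7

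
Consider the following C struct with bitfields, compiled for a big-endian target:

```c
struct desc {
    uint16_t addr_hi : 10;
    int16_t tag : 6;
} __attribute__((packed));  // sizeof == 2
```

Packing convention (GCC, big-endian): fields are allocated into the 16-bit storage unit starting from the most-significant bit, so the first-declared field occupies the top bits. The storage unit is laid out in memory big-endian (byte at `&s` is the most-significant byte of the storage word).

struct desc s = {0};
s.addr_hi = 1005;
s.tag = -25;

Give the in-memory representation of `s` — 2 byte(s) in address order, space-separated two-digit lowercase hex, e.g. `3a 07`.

fb 67

[6+:10] addr_hi=1005 & 0x3ff = 0x3ed; word=0xfb40
[0+:6] tag=-25 & 0x3f = 0x27; word=0xfb67
word = 0xfb67 → big-endian bytes:
  [0]=0xfb  [1]=0x67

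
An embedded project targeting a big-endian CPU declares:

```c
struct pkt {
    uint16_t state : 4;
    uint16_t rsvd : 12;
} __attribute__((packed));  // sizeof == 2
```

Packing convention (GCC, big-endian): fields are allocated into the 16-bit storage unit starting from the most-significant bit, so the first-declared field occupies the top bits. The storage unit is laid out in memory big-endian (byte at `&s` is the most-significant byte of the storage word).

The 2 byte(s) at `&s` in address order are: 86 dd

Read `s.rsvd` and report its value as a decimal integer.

[0]=0x86 [1]=0xdd (big-endian) → word 0x86dd
state:4 @ bit 12 → (0x86dd>>12)&0xf = 0x8
rsvd:12 @ bit 0 → (0x86dd>>0)&0xfff = 0x6dd  ←

1757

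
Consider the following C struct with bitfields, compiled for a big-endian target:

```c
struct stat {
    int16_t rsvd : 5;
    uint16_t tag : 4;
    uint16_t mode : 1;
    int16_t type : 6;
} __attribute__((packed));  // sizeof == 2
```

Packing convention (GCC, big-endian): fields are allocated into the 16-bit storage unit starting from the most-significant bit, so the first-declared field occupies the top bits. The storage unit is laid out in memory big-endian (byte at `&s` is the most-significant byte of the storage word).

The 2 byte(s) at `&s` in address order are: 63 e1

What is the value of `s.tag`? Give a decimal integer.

7

[0]=0x63 [1]=0xe1 (big-endian) → word 0x63e1
rsvd:5 @ bit 11 → (0x63e1>>11)&0x1f = 0xc
tag:4 @ bit 7 → (0x63e1>>7)&0xf = 0x7  ←
mode:1 @ bit 6 → (0x63e1>>6)&0x1 = 0x1
type:6 @ bit 0 → (0x63e1>>0)&0x3f = 0x21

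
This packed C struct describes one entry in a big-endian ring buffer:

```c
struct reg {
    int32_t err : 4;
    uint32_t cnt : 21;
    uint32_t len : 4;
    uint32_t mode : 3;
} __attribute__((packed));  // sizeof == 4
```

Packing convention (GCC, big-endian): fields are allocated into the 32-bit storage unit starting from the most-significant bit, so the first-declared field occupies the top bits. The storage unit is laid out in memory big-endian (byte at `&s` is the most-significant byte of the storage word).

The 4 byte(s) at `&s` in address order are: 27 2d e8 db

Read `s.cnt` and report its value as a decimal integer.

941009

[0]=0x27 [1]=0x2d [2]=0xe8 [3]=0xdb (big-endian) → word 0x272de8db
err:4 @ bit 28 → (0x272de8db>>28)&0xf = 0x2
cnt:21 @ bit 7 → (0x272de8db>>7)&0x1fffff = 0xe5bd1  ←
len:4 @ bit 3 → (0x272de8db>>3)&0xf = 0xb
mode:3 @ bit 0 → (0x272de8db>>0)&0x7 = 0x3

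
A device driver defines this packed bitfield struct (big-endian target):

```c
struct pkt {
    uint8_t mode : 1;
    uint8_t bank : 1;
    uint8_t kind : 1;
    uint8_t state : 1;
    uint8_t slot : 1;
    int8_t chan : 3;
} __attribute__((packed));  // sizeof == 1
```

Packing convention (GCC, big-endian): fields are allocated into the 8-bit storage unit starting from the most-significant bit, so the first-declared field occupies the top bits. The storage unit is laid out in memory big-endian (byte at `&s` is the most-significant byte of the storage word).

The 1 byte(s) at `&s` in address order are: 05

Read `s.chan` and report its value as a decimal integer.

[0]=0x05 (big-endian) → word 0x05
mode [7+:1] = (word>>7) & 0x1 = 0
bank [6+:1] = (word>>6) & 0x1 = 0
kind [5+:1] = (word>>5) & 0x1 = 0
state [4+:1] = (word>>4) & 0x1 = 0
slot [3+:1] = (word>>3) & 0x1 = 0
chan [0+:3] = (word>>0) & 0x7 = 5  ←
chan signed 3b, MSB=1: 5 - 8 = -3

-3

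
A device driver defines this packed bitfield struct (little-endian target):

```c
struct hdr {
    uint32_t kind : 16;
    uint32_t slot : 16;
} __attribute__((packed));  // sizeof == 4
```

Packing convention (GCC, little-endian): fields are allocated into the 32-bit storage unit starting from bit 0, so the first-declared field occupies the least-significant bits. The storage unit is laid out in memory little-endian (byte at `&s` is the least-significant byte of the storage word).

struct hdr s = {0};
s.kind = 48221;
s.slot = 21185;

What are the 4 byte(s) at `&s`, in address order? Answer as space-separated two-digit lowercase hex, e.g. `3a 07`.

kind:16 = 48221 → 0xbc5d << 0 → word 0x0000bc5d
slot:16 = 21185 → 0x52c1 << 16 → word 0x52c1bc5d
word = 0x52c1bc5d → little-endian bytes:
  [0]=0x5d  [1]=0xbc  [2]=0xc1  [3]=0x52

5d bc c1 52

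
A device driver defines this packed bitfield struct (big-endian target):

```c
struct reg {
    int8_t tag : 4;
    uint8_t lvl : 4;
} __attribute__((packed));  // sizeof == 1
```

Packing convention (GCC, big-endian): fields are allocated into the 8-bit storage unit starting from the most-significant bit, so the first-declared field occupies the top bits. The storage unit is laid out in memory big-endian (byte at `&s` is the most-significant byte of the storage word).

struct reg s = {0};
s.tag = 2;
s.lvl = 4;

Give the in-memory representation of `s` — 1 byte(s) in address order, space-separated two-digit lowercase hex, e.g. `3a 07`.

24

tag:4 = 2 → 0x2 << 4 → word 0x20
lvl:4 = 4 → 0x4 << 0 → word 0x24
word = 0x24 → big-endian bytes:
  [0]=0x24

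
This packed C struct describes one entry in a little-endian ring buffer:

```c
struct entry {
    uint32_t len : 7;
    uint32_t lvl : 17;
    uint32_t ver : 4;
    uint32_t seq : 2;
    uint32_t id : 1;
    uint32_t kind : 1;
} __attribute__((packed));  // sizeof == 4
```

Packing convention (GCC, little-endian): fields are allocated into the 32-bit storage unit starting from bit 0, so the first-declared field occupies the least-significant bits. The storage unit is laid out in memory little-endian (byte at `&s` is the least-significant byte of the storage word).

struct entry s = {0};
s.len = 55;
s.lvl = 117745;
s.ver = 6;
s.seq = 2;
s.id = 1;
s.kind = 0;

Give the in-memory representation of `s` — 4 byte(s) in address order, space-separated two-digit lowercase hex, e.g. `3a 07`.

b7 f8 e5 66

[0+:7] len=55 & 0x7f = 0x37; word=0x00000037
[7+:17] lvl=117745 & 0x1ffff = 0x1cbf1; word=0x00e5f8b7
[24+:4] ver=6 & 0xf = 0x6; word=0x06e5f8b7
[28+:2] seq=2 & 0x3 = 0x2; word=0x26e5f8b7
[30+:1] id=1 & 0x1 = 0x1; word=0x66e5f8b7
[31+:1] kind=0 & 0x1 = 0x0; word=0x66e5f8b7
word = 0x66e5f8b7 → little-endian bytes:
  [0]=0xb7  [1]=0xf8  [2]=0xe5  [3]=0x66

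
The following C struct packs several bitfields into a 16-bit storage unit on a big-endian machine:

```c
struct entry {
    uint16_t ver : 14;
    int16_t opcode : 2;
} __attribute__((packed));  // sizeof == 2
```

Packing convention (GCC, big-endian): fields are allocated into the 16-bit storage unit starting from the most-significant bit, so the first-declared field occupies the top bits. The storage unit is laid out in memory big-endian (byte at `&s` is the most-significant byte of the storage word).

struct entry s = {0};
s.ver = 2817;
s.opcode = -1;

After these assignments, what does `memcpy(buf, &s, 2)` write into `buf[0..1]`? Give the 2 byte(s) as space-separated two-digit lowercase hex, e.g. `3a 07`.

2c 07

ver:14 = 2817 → 0xb01 << 2 → word 0x2c04
opcode:2 = -1 → 0x3 << 0 → word 0x2c07
word = 0x2c07 → big-endian bytes:
  [0]=0x2c  [1]=0x07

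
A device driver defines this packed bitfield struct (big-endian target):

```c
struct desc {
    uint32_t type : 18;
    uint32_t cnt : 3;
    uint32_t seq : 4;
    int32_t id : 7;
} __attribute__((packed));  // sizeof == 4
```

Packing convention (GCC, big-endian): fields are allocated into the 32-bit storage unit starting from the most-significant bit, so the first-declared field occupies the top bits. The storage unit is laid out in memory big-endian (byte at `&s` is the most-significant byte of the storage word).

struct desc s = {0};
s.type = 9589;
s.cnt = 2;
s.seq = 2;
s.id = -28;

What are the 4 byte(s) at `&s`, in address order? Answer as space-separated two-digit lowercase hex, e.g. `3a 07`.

type:18 = 9589 → 0x2575 << 14 → word 0x095d4000
cnt:3 = 2 → 0x2 << 11 → word 0x095d5000
seq:4 = 2 → 0x2 << 7 → word 0x095d5100
id:7 = -28 → 0x64 << 0 → word 0x095d5164
word = 0x095d5164 → big-endian bytes:
  [0]=0x09  [1]=0x5d  [2]=0x51  [3]=0x64

09 5d 51 64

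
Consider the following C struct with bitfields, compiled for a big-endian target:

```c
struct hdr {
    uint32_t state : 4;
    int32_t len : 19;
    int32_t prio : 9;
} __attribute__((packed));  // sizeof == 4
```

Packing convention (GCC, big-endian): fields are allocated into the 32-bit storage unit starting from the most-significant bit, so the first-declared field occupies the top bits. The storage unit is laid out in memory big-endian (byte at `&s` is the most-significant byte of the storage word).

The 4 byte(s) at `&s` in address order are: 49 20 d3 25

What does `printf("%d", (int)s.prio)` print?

[0]=0x49 [1]=0x20 [2]=0xd3 [3]=0x25 (big-endian) → word 0x4920d325
state:4 @ bit 28 → (0x4920d325>>28)&0xf = 0x4
len:19 @ bit 9 → (0x4920d325>>9)&0x7ffff = 0x49069
prio:9 @ bit 0 → (0x4920d325>>0)&0x1ff = 0x125  ←
prio signed 9b, MSB=1: 293 - 512 = -219

-219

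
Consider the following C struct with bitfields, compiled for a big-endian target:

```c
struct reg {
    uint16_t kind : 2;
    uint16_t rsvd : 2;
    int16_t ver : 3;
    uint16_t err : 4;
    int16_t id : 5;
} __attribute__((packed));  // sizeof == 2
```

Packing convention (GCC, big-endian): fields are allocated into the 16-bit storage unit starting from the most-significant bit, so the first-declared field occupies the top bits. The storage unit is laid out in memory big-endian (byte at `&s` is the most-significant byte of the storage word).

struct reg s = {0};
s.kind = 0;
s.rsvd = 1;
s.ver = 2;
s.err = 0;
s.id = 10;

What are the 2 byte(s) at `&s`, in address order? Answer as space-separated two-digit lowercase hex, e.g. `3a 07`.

kind (2b) val=0 bits=0x0 at bit 14: 0x0000
rsvd (2b) val=1 bits=0x1 at bit 12: 0x1000
ver (3b) val=2 bits=0x2 at bit 9: 0x1400
err (4b) val=0 bits=0x0 at bit 5: 0x1400
id (5b) val=10 bits=0xa at bit 0: 0x140a
word = 0x140a → big-endian bytes:
  [0]=0x14  [1]=0x0a

14 0a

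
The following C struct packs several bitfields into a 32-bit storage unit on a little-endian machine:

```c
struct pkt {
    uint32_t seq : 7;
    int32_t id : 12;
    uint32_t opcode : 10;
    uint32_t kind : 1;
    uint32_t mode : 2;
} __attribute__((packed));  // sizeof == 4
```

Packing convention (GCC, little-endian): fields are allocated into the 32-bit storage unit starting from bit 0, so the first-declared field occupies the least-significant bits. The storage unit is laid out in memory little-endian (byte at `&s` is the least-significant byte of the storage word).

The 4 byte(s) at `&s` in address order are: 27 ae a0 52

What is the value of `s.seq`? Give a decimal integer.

39

[0]=0x27 [1]=0xae [2]=0xa0 [3]=0x52 (little-endian) → word 0x52a0ae27
seq:7 @ bit 0 → (0x52a0ae27>>0)&0x7f = 0x27  ←
id:12 @ bit 7 → (0x52a0ae27>>7)&0xfff = 0x15c
opcode:10 @ bit 19 → (0x52a0ae27>>19)&0x3ff = 0x254
kind:1 @ bit 29 → (0x52a0ae27>>29)&0x1 = 0x0
mode:2 @ bit 30 → (0x52a0ae27>>30)&0x3 = 0x1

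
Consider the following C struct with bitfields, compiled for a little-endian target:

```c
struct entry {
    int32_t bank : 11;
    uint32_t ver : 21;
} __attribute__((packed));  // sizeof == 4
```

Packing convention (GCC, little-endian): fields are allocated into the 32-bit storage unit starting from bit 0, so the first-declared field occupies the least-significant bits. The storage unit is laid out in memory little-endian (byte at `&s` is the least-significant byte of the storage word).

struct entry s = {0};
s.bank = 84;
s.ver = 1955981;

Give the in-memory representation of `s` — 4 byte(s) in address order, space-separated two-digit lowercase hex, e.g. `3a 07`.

bank:11 = 84 → 0x54 << 0 → word 0x00000054
ver:21 = 1955981 → 0x1dd88d << 11 → word 0xeec46854
word = 0xeec46854 → little-endian bytes:
  [0]=0x54  [1]=0x68  [2]=0xc4  [3]=0xee

54 68 c4 ee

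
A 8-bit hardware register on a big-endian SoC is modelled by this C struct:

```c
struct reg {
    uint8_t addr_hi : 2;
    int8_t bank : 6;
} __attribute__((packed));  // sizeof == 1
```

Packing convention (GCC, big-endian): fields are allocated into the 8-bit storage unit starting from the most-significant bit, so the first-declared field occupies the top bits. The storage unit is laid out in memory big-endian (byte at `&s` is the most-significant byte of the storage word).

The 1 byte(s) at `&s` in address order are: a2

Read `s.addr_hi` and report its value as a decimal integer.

2

[0]=0xa2 (big-endian) → word 0xa2
addr_hi:2 @ bit 6 → (0xa2>>6)&0x3 = 0x2  ←
bank:6 @ bit 0 → (0xa2>>0)&0x3f = 0x22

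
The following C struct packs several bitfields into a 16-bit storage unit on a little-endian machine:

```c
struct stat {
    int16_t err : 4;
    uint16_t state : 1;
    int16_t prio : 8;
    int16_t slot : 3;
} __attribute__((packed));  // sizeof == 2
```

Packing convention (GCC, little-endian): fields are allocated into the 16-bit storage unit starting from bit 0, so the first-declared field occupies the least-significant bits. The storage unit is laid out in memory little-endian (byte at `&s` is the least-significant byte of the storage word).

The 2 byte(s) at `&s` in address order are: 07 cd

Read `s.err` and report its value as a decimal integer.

[0]=0x07 [1]=0xcd (little-endian) → word 0xcd07
err [0+:4] = (word>>0) & 0xf = 7  ←
state [4+:1] = (word>>4) & 0x1 = 0
prio [5+:8] = (word>>5) & 0xff = 104
slot [13+:3] = (word>>13) & 0x7 = 6
err signed 4b, MSB=0: value = 7

7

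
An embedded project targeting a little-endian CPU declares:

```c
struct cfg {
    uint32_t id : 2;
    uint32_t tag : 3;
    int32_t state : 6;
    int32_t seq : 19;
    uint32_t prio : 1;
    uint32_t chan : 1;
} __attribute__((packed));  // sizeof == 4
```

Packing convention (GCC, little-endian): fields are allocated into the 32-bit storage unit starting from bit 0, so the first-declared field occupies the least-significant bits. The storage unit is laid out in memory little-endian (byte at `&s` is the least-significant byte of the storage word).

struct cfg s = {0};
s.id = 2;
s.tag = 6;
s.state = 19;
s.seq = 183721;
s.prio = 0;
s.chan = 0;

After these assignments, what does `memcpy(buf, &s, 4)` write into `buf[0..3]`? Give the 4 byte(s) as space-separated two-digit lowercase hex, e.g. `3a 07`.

7a 4a 6d 16

[0+:2] id=2 & 0x3 = 0x2; word=0x00000002
[2+:3] tag=6 & 0x7 = 0x6; word=0x0000001a
[5+:6] state=19 & 0x3f = 0x13; word=0x0000027a
[11+:19] seq=183721 & 0x7ffff = 0x2cda9; word=0x166d4a7a
[30+:1] prio=0 & 0x1 = 0x0; word=0x166d4a7a
[31+:1] chan=0 & 0x1 = 0x0; word=0x166d4a7a
word = 0x166d4a7a → little-endian bytes:
  [0]=0x7a  [1]=0x4a  [2]=0x6d  [3]=0x16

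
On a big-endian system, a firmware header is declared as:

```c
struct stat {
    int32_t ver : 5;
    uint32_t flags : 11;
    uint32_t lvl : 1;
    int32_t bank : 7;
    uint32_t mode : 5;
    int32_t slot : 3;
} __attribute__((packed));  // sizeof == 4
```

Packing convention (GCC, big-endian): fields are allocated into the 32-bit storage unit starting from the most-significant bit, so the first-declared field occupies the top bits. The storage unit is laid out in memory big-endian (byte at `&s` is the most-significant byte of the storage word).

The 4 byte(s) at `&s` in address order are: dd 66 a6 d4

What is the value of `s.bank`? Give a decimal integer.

38

[0]=0xdd [1]=0x66 [2]=0xa6 [3]=0xd4 (big-endian) → word 0xdd66a6d4
ver:5 @ bit 27 → (0xdd66a6d4>>27)&0x1f = 0x1b
flags:11 @ bit 16 → (0xdd66a6d4>>16)&0x7ff = 0x566
lvl:1 @ bit 15 → (0xdd66a6d4>>15)&0x1 = 0x1
bank:7 @ bit 8 → (0xdd66a6d4>>8)&0x7f = 0x26  ←
mode:5 @ bit 3 → (0xdd66a6d4>>3)&0x1f = 0x1a
slot:3 @ bit 0 → (0xdd66a6d4>>0)&0x7 = 0x4
bank signed 7b, MSB=0: value = 38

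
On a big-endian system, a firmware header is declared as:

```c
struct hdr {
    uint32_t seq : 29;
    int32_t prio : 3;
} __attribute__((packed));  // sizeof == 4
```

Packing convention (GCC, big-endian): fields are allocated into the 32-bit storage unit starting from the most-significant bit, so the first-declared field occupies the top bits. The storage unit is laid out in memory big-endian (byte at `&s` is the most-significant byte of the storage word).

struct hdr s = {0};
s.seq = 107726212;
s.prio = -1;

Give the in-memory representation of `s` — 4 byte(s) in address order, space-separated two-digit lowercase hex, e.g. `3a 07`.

33 5e 2c 27

[3+:29] seq=107726212 & 0x1fffffff = 0x66bc584; word=0x335e2c20
[0+:3] prio=-1 & 0x7 = 0x7; word=0x335e2c27
word = 0x335e2c27 → big-endian bytes:
  [0]=0x33  [1]=0x5e  [2]=0x2c  [3]=0x27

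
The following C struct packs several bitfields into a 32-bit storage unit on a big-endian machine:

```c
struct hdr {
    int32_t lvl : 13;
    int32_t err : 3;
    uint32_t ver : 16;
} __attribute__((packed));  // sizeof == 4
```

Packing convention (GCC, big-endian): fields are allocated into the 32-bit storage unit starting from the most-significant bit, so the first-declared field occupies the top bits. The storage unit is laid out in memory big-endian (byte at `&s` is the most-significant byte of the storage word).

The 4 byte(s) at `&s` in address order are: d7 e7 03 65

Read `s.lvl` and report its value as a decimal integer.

-1284

[0]=0xd7 [1]=0xe7 [2]=0x03 [3]=0x65 (big-endian) → word 0xd7e70365
lvl [19+:13] = (word>>19) & 0x1fff = 6908  ←
err [16+:3] = (word>>16) & 0x7 = 7
ver [0+:16] = (word>>0) & 0xffff = 869
lvl signed 13b, MSB=1: 6908 - 8192 = -1284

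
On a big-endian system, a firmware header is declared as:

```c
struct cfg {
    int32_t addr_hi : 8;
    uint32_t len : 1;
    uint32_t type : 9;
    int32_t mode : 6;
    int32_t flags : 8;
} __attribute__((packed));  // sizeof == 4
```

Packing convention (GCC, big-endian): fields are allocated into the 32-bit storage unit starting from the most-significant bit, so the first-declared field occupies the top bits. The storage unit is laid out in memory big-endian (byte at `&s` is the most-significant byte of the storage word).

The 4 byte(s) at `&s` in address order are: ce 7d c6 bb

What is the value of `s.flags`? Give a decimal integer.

-69

[0]=0xce [1]=0x7d [2]=0xc6 [3]=0xbb (big-endian) → word 0xce7dc6bb
addr_hi [24+:8] = (word>>24) & 0xff = 206
len [23+:1] = (word>>23) & 0x1 = 0
type [14+:9] = (word>>14) & 0x1ff = 503
mode [8+:6] = (word>>8) & 0x3f = 6
flags [0+:8] = (word>>0) & 0xff = 187  ←
flags signed 8b, MSB=1: 187 - 256 = -69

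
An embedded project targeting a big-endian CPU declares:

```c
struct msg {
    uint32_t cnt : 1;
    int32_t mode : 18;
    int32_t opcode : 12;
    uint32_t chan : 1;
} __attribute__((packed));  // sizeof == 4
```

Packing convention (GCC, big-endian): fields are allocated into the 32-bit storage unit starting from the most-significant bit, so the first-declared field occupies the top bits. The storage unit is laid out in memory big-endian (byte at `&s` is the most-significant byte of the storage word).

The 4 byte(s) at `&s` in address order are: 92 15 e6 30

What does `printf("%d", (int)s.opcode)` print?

792

[0]=0x92 [1]=0x15 [2]=0xe6 [3]=0x30 (big-endian) → word 0x9215e630
cnt:1 @ bit 31 → (0x9215e630>>31)&0x1 = 0x1
mode:18 @ bit 13 → (0x9215e630>>13)&0x3ffff = 0x90af
opcode:12 @ bit 1 → (0x9215e630>>1)&0xfff = 0x318  ←
chan:1 @ bit 0 → (0x9215e630>>0)&0x1 = 0x0
opcode signed 12b, MSB=0: value = 792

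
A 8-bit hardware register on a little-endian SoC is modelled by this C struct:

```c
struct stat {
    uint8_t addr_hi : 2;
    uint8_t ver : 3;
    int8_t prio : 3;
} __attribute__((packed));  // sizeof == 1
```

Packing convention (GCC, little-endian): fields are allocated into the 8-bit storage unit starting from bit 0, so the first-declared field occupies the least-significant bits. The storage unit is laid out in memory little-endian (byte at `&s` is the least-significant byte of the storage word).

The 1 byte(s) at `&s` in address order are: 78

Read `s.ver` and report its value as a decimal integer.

[0]=0x78 (little-endian) → word 0x78
addr_hi [0+:2] = (word>>0) & 0x3 = 0
ver [2+:3] = (word>>2) & 0x7 = 6  ←
prio [5+:3] = (word>>5) & 0x7 = 3

6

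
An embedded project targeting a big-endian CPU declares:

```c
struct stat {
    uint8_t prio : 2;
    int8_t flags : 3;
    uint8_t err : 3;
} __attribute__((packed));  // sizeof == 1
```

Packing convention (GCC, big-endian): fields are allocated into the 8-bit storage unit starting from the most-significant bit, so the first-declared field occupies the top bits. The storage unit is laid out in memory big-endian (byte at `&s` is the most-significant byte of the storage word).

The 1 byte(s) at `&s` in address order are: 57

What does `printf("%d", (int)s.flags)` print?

2

[0]=0x57 (big-endian) → word 0x57
prio:2 @ bit 6 → (0x57>>6)&0x3 = 0x1
flags:3 @ bit 3 → (0x57>>3)&0x7 = 0x2  ←
err:3 @ bit 0 → (0x57>>0)&0x7 = 0x7
flags signed 3b, MSB=0: value = 2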